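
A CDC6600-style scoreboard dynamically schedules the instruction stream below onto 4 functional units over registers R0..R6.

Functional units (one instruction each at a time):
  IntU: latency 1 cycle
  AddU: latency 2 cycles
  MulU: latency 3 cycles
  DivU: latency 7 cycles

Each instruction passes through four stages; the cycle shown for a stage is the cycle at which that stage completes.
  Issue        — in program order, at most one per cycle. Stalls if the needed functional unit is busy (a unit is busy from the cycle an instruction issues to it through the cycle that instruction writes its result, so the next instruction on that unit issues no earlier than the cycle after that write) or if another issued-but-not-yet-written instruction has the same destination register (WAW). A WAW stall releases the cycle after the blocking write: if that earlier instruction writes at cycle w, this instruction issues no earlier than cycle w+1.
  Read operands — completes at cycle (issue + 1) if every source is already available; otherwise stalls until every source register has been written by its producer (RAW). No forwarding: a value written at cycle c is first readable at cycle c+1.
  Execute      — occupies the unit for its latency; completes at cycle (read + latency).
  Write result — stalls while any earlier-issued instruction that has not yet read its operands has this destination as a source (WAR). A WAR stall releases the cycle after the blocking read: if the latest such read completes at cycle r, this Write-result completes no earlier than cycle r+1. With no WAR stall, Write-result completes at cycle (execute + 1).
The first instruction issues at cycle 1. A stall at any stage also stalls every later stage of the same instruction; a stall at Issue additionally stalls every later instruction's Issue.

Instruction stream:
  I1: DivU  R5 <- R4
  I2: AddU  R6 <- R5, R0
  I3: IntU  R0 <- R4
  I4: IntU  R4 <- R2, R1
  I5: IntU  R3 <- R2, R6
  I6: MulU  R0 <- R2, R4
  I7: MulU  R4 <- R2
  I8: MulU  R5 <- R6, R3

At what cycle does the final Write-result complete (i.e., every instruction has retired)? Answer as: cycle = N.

cycle = 35

c1: I1 dispatched to DivU
c2: I1 operands ready; I2 dispatched to AddU
c3: I3 dispatched to IntU
c4: I3 operands ready
c5: I3 complete
c9: I1 complete
c10: R5←I1
c11: I2 operands ready
c12: R0←I3
c13: I2 complete; I4 dispatched to IntU
c14: R6←I2; I4 operands ready
c15: I4 complete
c16: R4←I4
c17: I5 dispatched to IntU
c18: I5 operands ready; I6 dispatched to MulU
c19: I5 complete; I6 operands ready
c20: R3←I5
c22: I6 complete
c23: R0←I6
c24: I7 dispatched to MulU
c25: I7 operands ready
c28: I7 complete
c29: R4←I7
c30: I8 dispatched to MulU
c31: I8 operands ready
c34: I8 complete
c35: R5←I8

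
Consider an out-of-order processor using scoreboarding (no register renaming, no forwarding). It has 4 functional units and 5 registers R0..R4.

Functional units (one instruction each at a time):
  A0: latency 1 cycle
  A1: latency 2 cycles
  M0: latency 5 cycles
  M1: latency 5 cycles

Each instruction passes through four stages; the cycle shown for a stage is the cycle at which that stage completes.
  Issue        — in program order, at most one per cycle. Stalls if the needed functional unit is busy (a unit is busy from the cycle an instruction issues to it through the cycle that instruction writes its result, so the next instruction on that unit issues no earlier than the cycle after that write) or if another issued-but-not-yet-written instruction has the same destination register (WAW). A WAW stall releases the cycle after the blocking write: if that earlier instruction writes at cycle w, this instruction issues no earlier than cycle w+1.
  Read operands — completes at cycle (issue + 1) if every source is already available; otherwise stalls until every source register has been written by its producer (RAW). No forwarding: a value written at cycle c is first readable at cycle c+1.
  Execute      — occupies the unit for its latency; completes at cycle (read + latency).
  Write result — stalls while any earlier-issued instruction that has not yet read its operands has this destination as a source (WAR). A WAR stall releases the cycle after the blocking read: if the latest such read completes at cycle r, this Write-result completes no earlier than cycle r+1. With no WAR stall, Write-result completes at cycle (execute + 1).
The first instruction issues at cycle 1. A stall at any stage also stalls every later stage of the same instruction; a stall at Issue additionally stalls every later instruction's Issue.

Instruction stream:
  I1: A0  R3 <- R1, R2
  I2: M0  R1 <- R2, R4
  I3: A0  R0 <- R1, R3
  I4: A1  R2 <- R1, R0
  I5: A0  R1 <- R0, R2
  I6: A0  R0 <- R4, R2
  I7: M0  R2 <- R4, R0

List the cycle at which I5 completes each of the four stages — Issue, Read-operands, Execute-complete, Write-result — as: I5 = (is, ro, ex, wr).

c1: issue I1 (A0)
c2: I1 read-ops | issue I2 (M0)
c3: I1 finished on A0 | I2 read-ops
c4: I1→R3
c5: issue I3 (A0)
c6: issue I4 (A1)
c8: I2 finished on M0
c9: I2→R1
c10: I3 read-ops
c11: I3 finished on A0
c12: I3→R0
c13: I4 read-ops | issue I5 (A0)
c15: I4 finished on A1
c16: I4→R2
c17: I5 read-ops
c18: I5 finished on A0
c19: I5→R1
c20: issue I6 (A0)
c21: I6 read-ops | issue I7 (M0)
c22: I6 finished on A0
c23: I6→R0
c24: I7 read-ops
c29: I7 finished on M0
c30: I7→R2

I5 = (13, 17, 18, 19)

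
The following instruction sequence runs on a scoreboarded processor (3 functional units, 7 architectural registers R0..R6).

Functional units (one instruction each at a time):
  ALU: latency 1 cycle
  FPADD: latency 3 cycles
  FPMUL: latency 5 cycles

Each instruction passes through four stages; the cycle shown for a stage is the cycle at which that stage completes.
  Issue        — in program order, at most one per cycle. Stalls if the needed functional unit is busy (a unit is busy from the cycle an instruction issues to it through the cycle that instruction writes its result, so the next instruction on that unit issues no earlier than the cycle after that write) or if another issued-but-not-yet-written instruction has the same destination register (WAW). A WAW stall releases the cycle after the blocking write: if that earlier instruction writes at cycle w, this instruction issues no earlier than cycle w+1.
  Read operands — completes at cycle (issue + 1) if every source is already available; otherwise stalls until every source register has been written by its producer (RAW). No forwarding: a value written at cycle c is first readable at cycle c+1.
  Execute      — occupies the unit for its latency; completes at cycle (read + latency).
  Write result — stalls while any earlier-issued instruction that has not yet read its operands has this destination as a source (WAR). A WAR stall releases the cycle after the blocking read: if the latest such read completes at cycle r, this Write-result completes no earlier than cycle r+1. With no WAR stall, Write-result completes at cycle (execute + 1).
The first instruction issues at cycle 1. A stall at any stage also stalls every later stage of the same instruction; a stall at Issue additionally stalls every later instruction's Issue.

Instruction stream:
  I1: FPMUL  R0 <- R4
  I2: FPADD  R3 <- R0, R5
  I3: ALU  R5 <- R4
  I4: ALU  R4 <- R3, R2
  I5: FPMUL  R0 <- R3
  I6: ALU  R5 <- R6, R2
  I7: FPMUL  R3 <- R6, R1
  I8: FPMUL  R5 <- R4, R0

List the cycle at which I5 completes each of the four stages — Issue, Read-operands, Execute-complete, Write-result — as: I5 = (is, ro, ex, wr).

I5 = (12, 14, 19, 20)

cycle 1: issue I1 (FPMUL)
cycle 2: I1 read-ops | issue I2 (FPADD)
cycle 3: issue I3 (ALU)
cycle 4: I3 read-ops
cycle 5: I3 finished on ALU
cycle 7: I1 finished on FPMUL
cycle 8: I1→R0
cycle 9: I2 read-ops
cycle 10: I3→R5
cycle 11: issue I4 (ALU)
cycle 12: I2 finished on FPADD | issue I5 (FPMUL)
cycle 13: I2→R3
cycle 14: I4 read-ops | I5 read-ops
cycle 15: I4 finished on ALU
cycle 16: I4→R4
cycle 17: issue I6 (ALU)
cycle 18: I6 read-ops
cycle 19: I5 finished on FPMUL | I6 finished on ALU
cycle 20: I5→R0 | I6→R5
cycle 21: issue I7 (FPMUL)
cycle 22: I7 read-ops
cycle 27: I7 finished on FPMUL
cycle 28: I7→R3
cycle 29: issue I8 (FPMUL)
cycle 30: I8 read-ops
cycle 35: I8 finished on FPMUL
cycle 36: I8→R5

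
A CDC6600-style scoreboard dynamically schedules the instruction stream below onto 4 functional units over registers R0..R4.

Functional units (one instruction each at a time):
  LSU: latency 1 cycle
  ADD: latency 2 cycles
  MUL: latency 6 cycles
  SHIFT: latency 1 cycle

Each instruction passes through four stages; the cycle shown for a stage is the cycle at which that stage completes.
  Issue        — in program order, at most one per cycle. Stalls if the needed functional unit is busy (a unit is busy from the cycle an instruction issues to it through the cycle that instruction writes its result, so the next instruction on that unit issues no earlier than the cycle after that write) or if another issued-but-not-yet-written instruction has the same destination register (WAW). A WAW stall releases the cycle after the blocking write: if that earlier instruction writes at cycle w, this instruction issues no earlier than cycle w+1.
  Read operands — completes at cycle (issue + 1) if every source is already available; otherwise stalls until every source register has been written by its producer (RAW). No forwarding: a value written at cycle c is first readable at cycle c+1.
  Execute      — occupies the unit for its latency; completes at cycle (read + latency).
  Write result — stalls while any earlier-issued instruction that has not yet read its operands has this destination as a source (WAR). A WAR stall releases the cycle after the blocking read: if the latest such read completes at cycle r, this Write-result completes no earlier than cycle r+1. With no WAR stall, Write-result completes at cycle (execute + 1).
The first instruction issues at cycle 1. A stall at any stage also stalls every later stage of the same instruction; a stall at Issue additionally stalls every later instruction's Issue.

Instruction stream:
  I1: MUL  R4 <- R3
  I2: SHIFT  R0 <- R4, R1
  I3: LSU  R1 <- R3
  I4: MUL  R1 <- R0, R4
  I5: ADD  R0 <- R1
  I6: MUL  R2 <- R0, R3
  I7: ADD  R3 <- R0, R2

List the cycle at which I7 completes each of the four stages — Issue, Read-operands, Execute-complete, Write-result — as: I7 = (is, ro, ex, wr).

I7 = (25, 33, 35, 36)

  I1 | 1 | 2 | 8 | 9
  I2 | 2 | 10 | 11 | 12   RAW R4: wait I1 write@9
  I3 | 3 | 4 | 5 | 11   WAR R1: wait I2 read@10
  I4 | 12 | 13 | 19 | 20   WAW R1: wait I3 write@11
  I5 | 13 | 21 | 23 | 24   RAW R1: wait I4 write@20
  I6 | 21 | 25 | 31 | 32   struct: MUL busy until I4 writes@20 · RAW R0: wait I5 write@24
  I7 | 25 | 33 | 35 | 36   struct: ADD busy until I5 writes@24 · RAW R2: wait I6 write@32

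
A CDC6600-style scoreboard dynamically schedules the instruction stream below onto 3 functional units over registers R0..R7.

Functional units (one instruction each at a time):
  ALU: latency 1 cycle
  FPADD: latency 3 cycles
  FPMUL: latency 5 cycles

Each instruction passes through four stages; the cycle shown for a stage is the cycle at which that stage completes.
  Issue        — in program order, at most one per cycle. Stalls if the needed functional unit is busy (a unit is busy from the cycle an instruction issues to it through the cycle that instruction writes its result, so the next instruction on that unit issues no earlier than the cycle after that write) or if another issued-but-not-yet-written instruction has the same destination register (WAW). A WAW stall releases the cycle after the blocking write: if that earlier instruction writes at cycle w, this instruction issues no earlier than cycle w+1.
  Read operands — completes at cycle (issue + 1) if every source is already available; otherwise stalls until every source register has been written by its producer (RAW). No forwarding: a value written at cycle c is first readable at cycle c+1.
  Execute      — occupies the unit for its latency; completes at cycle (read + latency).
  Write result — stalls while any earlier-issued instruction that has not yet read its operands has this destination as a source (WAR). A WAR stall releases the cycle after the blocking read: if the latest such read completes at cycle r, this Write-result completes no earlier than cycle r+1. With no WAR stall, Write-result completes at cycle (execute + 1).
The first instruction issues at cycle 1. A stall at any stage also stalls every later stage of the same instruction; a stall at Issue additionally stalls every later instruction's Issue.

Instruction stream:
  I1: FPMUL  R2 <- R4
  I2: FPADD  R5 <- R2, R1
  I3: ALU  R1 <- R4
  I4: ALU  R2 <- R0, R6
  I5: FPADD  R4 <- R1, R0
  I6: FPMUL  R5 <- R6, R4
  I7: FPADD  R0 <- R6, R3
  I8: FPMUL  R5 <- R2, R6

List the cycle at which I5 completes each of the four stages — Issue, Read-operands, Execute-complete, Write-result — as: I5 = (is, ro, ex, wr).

[1] I1 issues→FPMUL
[2] I1 reads · I2 issues→FPADD
[3] I3 issues→ALU
[4] I3 reads
[5] I3 exec-done
[7] I1 exec-done
[8] I1 writes R2
[9] I2 reads
[10] I3 writes R1
[11] I4 issues→ALU
[12] I2 exec-done · I4 reads
[13] I2 writes R5 · I4 exec-done
[14] I4 writes R2 · I5 issues→FPADD
[15] I5 reads · I6 issues→FPMUL
[18] I5 exec-done
[19] I5 writes R4
[20] I6 reads · I7 issues→FPADD
[21] I7 reads
[24] I7 exec-done
[25] I6 exec-done · I7 writes R0
[26] I6 writes R5
[27] I8 issues→FPMUL
[28] I8 reads
[33] I8 exec-done
[34] I8 writes R5

I5 = (14, 15, 18, 19)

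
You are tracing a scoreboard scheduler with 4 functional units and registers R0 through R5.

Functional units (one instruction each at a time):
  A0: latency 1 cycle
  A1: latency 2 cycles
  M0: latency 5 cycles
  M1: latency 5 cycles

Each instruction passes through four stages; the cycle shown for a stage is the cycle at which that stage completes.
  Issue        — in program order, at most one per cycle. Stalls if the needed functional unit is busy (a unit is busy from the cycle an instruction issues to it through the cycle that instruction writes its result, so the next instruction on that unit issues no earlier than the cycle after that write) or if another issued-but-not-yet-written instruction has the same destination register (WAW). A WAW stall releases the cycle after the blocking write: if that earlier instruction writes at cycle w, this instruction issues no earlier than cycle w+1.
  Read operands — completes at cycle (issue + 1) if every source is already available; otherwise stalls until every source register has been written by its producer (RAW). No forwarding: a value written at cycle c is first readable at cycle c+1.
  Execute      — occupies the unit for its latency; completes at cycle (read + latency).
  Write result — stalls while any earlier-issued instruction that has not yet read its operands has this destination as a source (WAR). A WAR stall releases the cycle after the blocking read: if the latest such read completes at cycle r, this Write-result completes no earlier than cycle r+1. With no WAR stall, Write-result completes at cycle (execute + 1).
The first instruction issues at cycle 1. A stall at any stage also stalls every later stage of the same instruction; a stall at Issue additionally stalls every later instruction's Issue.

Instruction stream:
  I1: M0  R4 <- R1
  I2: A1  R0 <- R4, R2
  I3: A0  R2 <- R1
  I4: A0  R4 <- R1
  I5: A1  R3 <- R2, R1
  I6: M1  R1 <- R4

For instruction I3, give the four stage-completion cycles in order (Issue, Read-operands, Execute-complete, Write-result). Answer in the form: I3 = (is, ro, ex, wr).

I3 = (3, 4, 5, 10)

I1 -> (1, 2, 7, 8)
I2 -> (2, 9, 11, 12)  // RAW R4: wait I1 write@8
I3 -> (3, 4, 5, 10)  // WAR R2: wait I2 read@9
I4 -> (11, 12, 13, 14)  // struct: A0 busy until I3 writes@10
I5 -> (13, 14, 16, 17)  // struct: A1 busy until I2 writes@12
I6 -> (14, 15, 20, 21)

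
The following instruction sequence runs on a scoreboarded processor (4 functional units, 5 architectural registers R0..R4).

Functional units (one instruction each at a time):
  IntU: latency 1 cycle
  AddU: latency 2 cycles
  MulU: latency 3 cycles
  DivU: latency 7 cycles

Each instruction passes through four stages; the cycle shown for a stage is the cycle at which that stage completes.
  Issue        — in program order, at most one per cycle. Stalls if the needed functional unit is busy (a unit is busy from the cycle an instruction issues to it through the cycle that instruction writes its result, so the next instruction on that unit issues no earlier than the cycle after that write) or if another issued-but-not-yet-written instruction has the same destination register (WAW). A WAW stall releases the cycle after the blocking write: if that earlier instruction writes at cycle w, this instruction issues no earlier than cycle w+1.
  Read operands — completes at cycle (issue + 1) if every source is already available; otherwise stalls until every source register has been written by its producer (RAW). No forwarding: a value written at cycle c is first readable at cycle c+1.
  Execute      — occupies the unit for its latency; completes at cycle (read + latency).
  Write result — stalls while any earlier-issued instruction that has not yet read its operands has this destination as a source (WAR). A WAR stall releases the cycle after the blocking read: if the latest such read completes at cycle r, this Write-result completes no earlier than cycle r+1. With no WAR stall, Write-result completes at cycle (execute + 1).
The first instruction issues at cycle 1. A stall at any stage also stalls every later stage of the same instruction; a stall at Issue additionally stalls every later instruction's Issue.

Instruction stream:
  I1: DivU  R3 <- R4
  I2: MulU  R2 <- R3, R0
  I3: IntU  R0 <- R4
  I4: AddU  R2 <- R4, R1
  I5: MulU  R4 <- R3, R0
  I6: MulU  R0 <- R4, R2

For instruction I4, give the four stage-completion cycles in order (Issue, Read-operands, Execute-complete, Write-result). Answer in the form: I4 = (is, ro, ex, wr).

[1] I1→DivU
[2] I1 RO; I2→MulU
[3] I3→IntU
[4] I3 RO
[5] I3 EX
[9] I1 EX
[10] I1 WR R3
[11] I2 RO
[12] I3 WR R0
[14] I2 EX
[15] I2 WR R2
[16] I4→AddU
[17] I4 RO; I5→MulU
[18] I5 RO
[19] I4 EX
[20] I4 WR R2
[21] I5 EX
[22] I5 WR R4
[23] I6→MulU
[24] I6 RO
[27] I6 EX
[28] I6 WR R0

I4 = (16, 17, 19, 20)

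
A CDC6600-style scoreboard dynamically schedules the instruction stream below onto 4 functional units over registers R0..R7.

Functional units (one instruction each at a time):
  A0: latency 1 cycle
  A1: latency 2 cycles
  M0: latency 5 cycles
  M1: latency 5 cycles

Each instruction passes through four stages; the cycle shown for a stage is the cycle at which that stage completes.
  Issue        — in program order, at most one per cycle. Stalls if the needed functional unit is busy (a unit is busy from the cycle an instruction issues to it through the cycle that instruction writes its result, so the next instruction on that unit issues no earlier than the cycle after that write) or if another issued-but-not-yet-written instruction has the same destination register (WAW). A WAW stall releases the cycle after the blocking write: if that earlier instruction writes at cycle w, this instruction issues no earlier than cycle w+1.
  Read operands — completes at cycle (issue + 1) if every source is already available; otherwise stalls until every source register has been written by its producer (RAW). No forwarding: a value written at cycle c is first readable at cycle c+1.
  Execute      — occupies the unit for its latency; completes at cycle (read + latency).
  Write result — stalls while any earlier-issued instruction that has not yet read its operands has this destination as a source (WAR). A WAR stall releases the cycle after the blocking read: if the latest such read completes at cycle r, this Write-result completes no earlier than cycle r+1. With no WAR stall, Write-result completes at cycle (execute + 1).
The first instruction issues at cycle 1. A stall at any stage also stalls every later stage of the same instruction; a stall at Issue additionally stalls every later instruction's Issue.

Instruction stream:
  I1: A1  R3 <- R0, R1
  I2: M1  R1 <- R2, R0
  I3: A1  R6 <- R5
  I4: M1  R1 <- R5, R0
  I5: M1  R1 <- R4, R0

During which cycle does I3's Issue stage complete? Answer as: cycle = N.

cycle = 6

c1: issue I1 (A1)
c2: I1 read-ops · issue I2 (M1)
c3: I2 read-ops
c4: I1 finished on A1
c5: I1→R3
c6: issue I3 (A1)
c7: I3 read-ops
c8: I2 finished on M1
c9: I2→R1 · I3 finished on A1
c10: I3→R6 · issue I4 (M1)
c11: I4 read-ops
c16: I4 finished on M1
c17: I4→R1
c18: issue I5 (M1)
c19: I5 read-ops
c24: I5 finished on M1
c25: I5→R1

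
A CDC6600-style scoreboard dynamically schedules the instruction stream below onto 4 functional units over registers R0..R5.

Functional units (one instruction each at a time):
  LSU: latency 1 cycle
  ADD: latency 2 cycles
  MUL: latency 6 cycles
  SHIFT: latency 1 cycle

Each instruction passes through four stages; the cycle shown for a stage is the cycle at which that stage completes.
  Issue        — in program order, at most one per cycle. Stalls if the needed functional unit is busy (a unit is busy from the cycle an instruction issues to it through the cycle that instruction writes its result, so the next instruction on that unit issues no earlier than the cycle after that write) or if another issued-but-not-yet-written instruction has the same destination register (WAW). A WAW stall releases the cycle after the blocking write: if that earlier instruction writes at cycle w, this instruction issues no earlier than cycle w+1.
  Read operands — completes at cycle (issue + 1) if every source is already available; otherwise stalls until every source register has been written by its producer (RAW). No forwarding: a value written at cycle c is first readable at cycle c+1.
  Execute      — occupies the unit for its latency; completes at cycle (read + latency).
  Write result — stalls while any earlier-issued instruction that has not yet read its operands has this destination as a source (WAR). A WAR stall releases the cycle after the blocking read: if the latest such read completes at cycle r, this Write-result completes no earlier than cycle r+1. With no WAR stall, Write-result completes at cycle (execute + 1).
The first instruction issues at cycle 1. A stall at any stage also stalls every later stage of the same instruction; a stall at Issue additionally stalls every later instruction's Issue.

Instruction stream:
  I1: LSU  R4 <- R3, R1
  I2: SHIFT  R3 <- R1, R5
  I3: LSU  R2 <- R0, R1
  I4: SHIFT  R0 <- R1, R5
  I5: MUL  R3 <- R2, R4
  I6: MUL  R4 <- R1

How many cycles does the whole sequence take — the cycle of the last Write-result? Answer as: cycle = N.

c1: I1 dispatched to LSU
c2: I1 operands ready · I2 dispatched to SHIFT
c3: I1 complete · I2 operands ready
c4: R4←I1 · I2 complete
c5: R3←I2 · I3 dispatched to LSU
c6: I3 operands ready · I4 dispatched to SHIFT
c7: I3 complete · I4 operands ready · I5 dispatched to MUL
c8: R2←I3 · I4 complete
c9: R0←I4 · I5 operands ready
c15: I5 complete
c16: R3←I5
c17: I6 dispatched to MUL
c18: I6 operands ready
c24: I6 complete
c25: R4←I6

cycle = 25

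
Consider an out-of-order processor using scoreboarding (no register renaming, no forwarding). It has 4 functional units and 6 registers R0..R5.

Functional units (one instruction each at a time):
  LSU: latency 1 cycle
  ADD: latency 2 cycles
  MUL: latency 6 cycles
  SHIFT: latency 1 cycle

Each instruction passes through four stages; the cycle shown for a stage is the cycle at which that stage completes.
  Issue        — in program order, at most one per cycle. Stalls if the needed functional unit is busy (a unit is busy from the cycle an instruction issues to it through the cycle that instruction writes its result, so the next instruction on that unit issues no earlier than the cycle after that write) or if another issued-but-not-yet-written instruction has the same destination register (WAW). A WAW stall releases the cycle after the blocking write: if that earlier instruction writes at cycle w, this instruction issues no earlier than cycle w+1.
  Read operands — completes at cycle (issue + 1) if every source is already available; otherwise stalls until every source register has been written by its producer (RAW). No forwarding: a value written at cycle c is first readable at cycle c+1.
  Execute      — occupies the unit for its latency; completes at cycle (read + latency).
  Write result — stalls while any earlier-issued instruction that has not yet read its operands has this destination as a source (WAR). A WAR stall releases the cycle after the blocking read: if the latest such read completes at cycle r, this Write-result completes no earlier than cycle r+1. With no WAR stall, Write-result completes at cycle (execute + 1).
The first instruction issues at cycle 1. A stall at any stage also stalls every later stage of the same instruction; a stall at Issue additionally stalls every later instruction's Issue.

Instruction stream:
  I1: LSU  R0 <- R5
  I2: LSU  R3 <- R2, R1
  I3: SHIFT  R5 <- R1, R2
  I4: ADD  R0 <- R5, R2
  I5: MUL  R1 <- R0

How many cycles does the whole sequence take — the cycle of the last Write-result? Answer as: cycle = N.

cycle 1: issue I1 (LSU)
cycle 2: I1 read-ops
cycle 3: I1 finished on LSU
cycle 4: I1→R0
cycle 5: issue I2 (LSU)
cycle 6: I2 read-ops · issue I3 (SHIFT)
cycle 7: I2 finished on LSU · I3 read-ops · issue I4 (ADD)
cycle 8: I2→R3 · I3 finished on SHIFT · issue I5 (MUL)
cycle 9: I3→R5
cycle 10: I4 read-ops
cycle 12: I4 finished on ADD
cycle 13: I4→R0
cycle 14: I5 read-ops
cycle 20: I5 finished on MUL
cycle 21: I5→R1

cycle = 21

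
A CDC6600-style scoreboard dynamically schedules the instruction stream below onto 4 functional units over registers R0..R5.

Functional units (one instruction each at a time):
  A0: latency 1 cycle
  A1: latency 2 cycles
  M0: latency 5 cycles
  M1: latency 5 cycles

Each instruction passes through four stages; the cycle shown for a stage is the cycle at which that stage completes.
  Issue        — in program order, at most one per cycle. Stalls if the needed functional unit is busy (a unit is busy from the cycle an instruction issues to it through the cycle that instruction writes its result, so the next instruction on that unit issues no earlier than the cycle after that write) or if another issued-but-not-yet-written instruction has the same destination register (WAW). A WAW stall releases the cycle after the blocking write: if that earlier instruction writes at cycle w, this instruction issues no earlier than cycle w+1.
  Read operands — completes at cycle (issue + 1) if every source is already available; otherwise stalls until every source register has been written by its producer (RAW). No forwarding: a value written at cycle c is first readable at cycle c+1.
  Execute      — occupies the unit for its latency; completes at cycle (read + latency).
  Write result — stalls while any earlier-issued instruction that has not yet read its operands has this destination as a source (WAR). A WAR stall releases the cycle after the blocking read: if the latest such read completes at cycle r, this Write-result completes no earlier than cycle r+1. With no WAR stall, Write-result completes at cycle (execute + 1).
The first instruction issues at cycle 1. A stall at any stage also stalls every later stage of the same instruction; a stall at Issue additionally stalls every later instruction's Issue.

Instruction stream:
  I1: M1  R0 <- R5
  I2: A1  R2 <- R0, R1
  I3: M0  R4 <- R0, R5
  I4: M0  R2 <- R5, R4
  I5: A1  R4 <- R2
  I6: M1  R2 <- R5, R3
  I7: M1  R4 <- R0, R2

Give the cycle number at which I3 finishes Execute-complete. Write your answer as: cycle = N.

c1: I1 issues→M1
c2: I1 reads · I2 issues→A1
c3: I3 issues→M0
c7: I1 exec-done
c8: I1 writes R0
c9: I2 reads · I3 reads
c11: I2 exec-done
c12: I2 writes R2
c14: I3 exec-done
c15: I3 writes R4
c16: I4 issues→M0
c17: I4 reads · I5 issues→A1
c22: I4 exec-done
c23: I4 writes R2
c24: I5 reads · I6 issues→M1
c25: I6 reads
c26: I5 exec-done
c27: I5 writes R4
c30: I6 exec-done
c31: I6 writes R2
c32: I7 issues→M1
c33: I7 reads
c38: I7 exec-done
c39: I7 writes R4

cycle = 14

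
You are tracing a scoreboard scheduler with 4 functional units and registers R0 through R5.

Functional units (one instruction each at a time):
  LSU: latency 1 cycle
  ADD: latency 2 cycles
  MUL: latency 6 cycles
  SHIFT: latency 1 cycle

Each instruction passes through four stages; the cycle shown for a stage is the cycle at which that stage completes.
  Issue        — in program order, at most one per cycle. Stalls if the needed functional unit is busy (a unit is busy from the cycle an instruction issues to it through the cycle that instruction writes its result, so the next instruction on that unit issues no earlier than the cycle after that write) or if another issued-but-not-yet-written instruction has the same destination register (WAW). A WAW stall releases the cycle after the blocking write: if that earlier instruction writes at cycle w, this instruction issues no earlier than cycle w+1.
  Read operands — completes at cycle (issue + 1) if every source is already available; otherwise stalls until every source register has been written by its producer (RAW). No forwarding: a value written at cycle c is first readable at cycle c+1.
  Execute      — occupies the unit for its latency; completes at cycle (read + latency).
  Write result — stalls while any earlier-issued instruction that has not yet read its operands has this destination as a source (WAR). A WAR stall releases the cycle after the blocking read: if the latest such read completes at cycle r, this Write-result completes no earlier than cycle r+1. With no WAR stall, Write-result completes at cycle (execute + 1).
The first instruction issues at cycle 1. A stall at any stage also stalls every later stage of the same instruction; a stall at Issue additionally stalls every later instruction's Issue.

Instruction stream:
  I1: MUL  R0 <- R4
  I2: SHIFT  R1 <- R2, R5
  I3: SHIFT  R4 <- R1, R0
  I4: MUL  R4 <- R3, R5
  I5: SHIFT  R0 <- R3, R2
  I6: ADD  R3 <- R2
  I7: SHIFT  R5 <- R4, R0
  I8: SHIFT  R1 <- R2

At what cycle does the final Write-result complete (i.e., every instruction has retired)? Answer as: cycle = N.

  I1 | 1 | 2 | 8 | 9
  I2 | 2 | 3 | 4 | 5
  I3 | 6 | 10 | 11 | 12   struct: SHIFT busy until I2 writes@5 · RAW R0: wait I1 write@9
  I4 | 13 | 14 | 20 | 21   WAW R4: wait I3 write@12
  I5 | 14 | 15 | 16 | 17
  I6 | 15 | 16 | 18 | 19
  I7 | 18 | 22 | 23 | 24   struct: SHIFT busy until I5 writes@17 · RAW R4: wait I4 write@21
  I8 | 25 | 26 | 27 | 28   struct: SHIFT busy until I7 writes@24

cycle = 28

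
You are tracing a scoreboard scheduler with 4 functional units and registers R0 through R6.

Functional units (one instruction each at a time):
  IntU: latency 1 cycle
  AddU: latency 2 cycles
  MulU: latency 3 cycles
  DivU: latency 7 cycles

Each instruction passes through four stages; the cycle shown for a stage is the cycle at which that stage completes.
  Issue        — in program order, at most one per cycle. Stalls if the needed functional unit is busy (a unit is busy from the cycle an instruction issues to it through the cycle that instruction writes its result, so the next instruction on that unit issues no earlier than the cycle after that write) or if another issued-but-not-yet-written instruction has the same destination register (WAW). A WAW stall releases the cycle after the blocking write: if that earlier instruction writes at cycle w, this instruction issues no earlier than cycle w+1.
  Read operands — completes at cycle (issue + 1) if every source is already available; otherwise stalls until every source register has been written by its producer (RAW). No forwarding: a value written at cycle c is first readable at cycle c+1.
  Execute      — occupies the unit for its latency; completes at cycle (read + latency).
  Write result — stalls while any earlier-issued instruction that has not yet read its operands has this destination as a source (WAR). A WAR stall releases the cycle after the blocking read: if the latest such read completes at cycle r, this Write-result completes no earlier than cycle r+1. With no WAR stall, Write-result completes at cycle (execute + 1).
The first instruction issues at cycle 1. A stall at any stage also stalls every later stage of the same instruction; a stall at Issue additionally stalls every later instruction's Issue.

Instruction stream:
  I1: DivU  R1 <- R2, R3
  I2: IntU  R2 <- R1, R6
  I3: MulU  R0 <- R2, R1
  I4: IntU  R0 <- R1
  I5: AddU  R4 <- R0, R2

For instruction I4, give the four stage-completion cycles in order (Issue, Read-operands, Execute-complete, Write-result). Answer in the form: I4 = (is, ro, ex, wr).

cycle 1: I1→DivU
cycle 2: I1 RO · I2→IntU
cycle 3: I3→MulU
cycle 9: I1 EX
cycle 10: I1 WR R1
cycle 11: I2 RO
cycle 12: I2 EX
cycle 13: I2 WR R2
cycle 14: I3 RO
cycle 17: I3 EX
cycle 18: I3 WR R0
cycle 19: I4→IntU
cycle 20: I4 RO · I5→AddU
cycle 21: I4 EX
cycle 22: I4 WR R0
cycle 23: I5 RO
cycle 25: I5 EX
cycle 26: I5 WR R4

I4 = (19, 20, 21, 22)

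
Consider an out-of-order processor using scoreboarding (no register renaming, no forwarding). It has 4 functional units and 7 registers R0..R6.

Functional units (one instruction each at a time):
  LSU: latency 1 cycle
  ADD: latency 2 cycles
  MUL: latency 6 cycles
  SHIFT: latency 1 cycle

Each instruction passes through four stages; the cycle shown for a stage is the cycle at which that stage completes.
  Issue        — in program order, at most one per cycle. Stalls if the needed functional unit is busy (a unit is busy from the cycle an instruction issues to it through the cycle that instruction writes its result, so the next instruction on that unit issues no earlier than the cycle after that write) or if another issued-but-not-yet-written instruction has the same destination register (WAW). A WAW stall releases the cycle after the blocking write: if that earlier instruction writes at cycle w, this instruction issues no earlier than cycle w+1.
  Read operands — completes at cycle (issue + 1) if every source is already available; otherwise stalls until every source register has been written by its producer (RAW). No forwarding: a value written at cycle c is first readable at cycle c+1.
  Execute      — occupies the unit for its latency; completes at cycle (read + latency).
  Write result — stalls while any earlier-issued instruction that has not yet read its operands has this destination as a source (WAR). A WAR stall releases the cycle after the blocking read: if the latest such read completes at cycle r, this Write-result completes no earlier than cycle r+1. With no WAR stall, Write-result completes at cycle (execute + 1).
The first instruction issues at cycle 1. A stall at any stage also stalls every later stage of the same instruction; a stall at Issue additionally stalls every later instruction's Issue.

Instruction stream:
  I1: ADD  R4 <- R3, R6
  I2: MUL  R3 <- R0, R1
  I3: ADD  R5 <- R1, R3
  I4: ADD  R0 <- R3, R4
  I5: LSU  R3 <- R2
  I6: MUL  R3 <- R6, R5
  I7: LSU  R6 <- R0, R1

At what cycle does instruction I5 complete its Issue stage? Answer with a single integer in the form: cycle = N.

cycle = 16

[1] I1→ADD
[2] I1 RO | I2→MUL
[3] I2 RO
[4] I1 EX
[5] I1 WR R4
[6] I3→ADD
[9] I2 EX
[10] I2 WR R3
[11] I3 RO
[13] I3 EX
[14] I3 WR R5
[15] I4→ADD
[16] I4 RO | I5→LSU
[17] I5 RO
[18] I4 EX | I5 EX
[19] I4 WR R0 | I5 WR R3
[20] I6→MUL
[21] I6 RO | I7→LSU
[22] I7 RO
[23] I7 EX
[24] I7 WR R6
[27] I6 EX
[28] I6 WR R3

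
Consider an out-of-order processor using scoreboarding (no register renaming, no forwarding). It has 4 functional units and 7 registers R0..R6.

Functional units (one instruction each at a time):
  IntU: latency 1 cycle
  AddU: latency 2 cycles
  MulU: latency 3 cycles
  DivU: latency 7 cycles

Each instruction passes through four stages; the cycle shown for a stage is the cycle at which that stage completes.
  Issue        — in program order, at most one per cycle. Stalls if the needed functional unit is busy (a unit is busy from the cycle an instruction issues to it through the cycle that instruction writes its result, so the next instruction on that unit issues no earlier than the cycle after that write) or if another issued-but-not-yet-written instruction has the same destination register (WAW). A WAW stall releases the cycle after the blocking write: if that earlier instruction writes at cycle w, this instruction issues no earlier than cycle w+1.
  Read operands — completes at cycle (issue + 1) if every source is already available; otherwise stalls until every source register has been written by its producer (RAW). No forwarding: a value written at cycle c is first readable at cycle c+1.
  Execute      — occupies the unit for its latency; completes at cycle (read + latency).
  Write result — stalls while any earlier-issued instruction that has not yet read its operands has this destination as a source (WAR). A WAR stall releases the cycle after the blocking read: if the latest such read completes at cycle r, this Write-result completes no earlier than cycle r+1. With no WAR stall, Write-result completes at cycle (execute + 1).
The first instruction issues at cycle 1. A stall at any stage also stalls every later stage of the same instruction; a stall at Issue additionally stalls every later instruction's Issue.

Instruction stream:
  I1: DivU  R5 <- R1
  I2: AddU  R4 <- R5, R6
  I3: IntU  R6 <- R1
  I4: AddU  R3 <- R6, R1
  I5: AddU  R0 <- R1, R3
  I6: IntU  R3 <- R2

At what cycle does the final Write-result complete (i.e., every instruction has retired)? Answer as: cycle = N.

c1: issue I1 (DivU)
c2: I1 read-ops; issue I2 (AddU)
c3: issue I3 (IntU)
c4: I3 read-ops
c5: I3 finished on IntU
c9: I1 finished on DivU
c10: I1→R5
c11: I2 read-ops
c12: I3→R6
c13: I2 finished on AddU
c14: I2→R4
c15: issue I4 (AddU)
c16: I4 read-ops
c18: I4 finished on AddU
c19: I4→R3
c20: issue I5 (AddU)
c21: I5 read-ops; issue I6 (IntU)
c22: I6 read-ops
c23: I5 finished on AddU; I6 finished on IntU
c24: I5→R0; I6→R3

cycle = 24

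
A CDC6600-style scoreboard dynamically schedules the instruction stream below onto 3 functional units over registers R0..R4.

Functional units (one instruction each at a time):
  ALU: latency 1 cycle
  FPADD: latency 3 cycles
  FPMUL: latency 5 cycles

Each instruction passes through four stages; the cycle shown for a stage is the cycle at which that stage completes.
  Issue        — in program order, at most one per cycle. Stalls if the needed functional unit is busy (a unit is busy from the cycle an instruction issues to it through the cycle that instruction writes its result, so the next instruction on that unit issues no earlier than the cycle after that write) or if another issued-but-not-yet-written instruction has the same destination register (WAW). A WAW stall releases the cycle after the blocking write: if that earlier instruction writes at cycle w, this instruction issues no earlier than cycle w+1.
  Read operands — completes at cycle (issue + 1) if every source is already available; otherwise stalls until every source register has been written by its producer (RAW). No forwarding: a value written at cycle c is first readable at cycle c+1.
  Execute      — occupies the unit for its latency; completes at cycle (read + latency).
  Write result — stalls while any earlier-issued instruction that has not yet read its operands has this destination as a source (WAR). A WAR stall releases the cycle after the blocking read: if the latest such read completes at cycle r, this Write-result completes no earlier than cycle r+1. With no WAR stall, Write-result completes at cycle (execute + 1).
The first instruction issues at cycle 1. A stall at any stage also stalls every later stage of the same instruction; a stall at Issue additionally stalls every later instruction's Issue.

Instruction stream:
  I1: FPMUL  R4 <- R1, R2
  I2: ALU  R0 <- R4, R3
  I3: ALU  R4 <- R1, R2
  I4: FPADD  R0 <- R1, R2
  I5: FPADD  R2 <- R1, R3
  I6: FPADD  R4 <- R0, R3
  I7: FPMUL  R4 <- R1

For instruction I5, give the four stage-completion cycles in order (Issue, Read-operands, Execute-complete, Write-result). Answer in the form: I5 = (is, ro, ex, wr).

I5 = (19, 20, 23, 24)

[1] I1→FPMUL
[2] I1 RO; I2→ALU
[7] I1 EX
[8] I1 WR R4
[9] I2 RO
[10] I2 EX
[11] I2 WR R0
[12] I3→ALU
[13] I3 RO; I4→FPADD
[14] I3 EX; I4 RO
[15] I3 WR R4
[17] I4 EX
[18] I4 WR R0
[19] I5→FPADD
[20] I5 RO
[23] I5 EX
[24] I5 WR R2
[25] I6→FPADD
[26] I6 RO
[29] I6 EX
[30] I6 WR R4
[31] I7→FPMUL
[32] I7 RO
[37] I7 EX
[38] I7 WR R4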